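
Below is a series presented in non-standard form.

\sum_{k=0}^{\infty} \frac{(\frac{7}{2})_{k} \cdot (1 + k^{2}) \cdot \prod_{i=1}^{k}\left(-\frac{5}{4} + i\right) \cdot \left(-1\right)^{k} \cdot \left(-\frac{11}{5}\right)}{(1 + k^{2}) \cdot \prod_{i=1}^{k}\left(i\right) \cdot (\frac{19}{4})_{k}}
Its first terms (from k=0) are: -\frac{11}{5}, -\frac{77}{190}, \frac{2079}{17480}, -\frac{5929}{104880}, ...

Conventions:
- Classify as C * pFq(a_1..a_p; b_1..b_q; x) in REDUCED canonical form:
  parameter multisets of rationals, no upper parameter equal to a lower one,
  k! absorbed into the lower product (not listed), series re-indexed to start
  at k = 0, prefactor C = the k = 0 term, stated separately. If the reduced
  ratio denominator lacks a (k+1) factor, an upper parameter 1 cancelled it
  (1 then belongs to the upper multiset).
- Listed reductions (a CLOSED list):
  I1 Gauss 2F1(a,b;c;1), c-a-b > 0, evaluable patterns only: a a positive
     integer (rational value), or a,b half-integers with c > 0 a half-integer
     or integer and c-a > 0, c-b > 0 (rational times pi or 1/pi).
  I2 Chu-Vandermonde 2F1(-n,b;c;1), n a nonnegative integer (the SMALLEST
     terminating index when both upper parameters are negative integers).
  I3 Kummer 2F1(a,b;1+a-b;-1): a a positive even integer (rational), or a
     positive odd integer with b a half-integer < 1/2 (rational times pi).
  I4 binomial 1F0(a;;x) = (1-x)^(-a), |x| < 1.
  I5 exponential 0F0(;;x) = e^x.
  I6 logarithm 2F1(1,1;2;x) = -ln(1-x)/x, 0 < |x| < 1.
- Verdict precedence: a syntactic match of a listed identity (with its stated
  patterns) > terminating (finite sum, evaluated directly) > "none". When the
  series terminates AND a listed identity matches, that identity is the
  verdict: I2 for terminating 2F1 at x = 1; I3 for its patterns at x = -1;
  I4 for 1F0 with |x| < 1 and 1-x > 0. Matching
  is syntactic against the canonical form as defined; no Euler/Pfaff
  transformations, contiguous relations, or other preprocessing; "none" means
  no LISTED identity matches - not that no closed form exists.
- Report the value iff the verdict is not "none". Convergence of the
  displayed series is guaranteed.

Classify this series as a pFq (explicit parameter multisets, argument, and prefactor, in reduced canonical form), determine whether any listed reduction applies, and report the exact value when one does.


The series (x = -1) is 2F1: upper {-\frac{1}{4}, \frac{7}{2}}, lower {\frac{19}{4}}, prefactor -\frac{11}{5}. Verdict: none - this 2F1 at x = -1 matches no listed pattern, and upper {-\frac{1}{4}, \frac{7}{2}} holds no stopper.

Key observation: t_0 = -\frac{11}{5} here, and the product of the first k integers (prefactor -11/5) is k!.
Term ratio: r(k) = -1 * (k-\frac{1}{4}) (k+\frac{7}{2}) / [(k+\frac{19}{4}) (k+1)] ; factor over Q: parameters, x = -1, and C = -\frac{11}{5}.


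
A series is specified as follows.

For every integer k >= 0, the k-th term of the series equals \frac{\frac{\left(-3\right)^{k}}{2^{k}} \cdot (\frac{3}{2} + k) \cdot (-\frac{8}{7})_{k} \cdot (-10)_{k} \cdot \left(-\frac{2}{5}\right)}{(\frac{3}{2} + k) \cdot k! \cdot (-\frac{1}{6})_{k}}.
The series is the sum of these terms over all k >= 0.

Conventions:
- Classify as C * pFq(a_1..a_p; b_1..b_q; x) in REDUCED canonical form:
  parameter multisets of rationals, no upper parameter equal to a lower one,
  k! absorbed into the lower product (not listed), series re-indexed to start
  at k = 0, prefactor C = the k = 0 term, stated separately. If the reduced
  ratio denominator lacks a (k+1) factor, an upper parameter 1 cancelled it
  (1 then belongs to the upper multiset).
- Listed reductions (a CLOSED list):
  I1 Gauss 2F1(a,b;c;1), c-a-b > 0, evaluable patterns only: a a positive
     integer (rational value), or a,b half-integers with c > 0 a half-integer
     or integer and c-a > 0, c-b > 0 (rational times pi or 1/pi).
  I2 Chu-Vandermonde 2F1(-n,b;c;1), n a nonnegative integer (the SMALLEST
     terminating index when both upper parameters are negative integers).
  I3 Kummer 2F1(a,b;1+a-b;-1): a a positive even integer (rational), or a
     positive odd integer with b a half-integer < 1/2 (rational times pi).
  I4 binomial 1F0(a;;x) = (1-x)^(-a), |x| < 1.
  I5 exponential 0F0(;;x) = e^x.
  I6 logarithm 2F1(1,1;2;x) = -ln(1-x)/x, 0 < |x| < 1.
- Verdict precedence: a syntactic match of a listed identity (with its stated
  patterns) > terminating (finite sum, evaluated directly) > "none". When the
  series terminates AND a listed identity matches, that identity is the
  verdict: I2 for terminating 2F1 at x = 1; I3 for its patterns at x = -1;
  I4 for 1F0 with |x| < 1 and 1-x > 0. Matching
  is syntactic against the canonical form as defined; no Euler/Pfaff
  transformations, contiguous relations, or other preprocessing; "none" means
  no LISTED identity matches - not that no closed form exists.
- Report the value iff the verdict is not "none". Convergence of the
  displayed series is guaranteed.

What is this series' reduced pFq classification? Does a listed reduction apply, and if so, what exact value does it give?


Key observation: t_0 = -\frac{2}{5} here, and the two k-th powers (C = -2/5, x = -3/2) combine into one argument.
Step ratio: r(k) = -\frac{3}{2} * (k-10) (k-\frac{8}{7}) / [(k-\frac{1}{6}) (k+1)] - rational; roots negated = parameters, x = -\frac{3}{2}, C = -\frac{2}{5}.

x = -\frac{3}{2} here; the reduced form reads 2F1, upper {-10, -\frac{8}{7}}, lower {-\frac{1}{6}}, C = -\frac{2}{5}. Verdict: terminating - upper parameter -10 makes this a finite sum (last index 10), evaluated exactly. Value: \frac{552320997741365703470}{614355298433168677}.


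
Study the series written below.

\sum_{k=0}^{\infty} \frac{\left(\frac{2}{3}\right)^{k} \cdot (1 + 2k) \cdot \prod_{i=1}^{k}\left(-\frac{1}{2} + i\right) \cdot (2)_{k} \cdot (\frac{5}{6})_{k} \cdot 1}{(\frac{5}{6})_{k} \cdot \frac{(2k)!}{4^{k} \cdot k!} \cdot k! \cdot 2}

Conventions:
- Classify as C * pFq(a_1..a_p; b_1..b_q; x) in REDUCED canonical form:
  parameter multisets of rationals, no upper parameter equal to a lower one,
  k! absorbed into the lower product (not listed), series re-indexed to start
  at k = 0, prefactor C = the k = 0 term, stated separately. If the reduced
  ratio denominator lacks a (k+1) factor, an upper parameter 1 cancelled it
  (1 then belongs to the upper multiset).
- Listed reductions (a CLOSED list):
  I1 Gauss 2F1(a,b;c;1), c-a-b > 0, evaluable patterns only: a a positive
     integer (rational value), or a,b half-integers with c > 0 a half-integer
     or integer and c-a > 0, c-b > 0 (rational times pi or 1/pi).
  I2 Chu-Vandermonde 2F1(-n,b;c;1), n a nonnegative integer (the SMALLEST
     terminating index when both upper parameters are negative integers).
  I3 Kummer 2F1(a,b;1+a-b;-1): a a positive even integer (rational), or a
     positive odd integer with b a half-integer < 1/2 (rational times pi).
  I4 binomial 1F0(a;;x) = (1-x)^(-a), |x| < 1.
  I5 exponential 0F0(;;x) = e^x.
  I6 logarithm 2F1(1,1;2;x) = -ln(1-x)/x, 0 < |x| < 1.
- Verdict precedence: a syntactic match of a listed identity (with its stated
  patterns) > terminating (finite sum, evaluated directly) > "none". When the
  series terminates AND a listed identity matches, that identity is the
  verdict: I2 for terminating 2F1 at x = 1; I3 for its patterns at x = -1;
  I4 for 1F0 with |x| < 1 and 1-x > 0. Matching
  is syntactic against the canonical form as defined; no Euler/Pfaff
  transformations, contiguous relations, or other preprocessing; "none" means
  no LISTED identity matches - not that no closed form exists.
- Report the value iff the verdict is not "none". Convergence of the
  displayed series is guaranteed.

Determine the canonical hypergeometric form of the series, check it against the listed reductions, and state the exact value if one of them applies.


First insight: with t_0 = \frac{1}{2}, the lower (2k)!/(4^k k!) block (prefactor 1/2) is (1/2)_k.
Term ratio: r(k) = \frac{2}{3} * (k+\frac{3}{2}) (k+2) / [(k+\frac{1}{2}) (k+1)] - rational in k, leading ratio \frac{2}{3}; with t_0 = \frac{1}{2}, classification follows.

The series (x = \frac{2}{3}) is 2F1: upper {\frac{3}{2}, 2}, lower {\frac{1}{2}}, prefactor \frac{1}{2}. Verdict: none - at argument \frac{2}{3} the multisets {\frac{3}{2}, 2} ; {\frac{1}{2}} match no listed identity.


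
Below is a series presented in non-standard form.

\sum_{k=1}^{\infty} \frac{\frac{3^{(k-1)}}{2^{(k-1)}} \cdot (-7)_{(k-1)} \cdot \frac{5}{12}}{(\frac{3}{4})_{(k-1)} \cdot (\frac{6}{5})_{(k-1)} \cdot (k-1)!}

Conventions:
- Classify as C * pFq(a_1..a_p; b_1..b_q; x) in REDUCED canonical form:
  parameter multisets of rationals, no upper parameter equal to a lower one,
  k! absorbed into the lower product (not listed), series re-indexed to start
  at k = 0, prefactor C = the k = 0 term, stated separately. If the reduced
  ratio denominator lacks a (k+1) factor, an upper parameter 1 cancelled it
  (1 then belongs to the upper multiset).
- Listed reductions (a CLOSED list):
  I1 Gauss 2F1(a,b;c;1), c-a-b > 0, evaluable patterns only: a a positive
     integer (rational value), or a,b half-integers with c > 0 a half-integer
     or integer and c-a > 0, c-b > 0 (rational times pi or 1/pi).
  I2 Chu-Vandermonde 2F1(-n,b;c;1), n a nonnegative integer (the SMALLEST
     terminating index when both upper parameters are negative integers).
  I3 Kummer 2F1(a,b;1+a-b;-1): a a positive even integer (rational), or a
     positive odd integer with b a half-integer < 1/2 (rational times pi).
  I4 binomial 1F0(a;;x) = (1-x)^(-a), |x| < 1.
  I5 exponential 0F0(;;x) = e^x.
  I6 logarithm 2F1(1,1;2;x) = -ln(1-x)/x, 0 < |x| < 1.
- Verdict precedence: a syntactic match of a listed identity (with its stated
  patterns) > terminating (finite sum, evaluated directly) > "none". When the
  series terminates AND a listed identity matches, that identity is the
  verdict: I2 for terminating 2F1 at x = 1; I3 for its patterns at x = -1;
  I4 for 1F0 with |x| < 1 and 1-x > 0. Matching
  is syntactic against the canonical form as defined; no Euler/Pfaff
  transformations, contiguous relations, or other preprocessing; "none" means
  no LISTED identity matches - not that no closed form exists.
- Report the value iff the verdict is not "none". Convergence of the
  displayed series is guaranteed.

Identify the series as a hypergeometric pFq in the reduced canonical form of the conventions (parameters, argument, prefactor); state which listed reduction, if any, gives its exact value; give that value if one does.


The series (x = \frac{3}{2}) is 1F2: upper {-7}, lower {\frac{3}{4}, \frac{6}{5}}, prefactor \frac{5}{12}. Verdict: terminating - the sum ends at index 7 because -7 is a negative integer; exact evaluation follows. Exact value: -\frac{103104507355}{451078035408}.

First insight: from the first term \frac{5}{12}: the two geometric factors (C = 5/12) combine into one argument.
Term ratio: r(k) = \frac{3}{2} * (k-7) / [(k+\frac{3}{4}) (k+\frac{6}{5}) (k+1)] ; factor over Q: parameters, x = \frac{3}{2}, and C = \frac{5}{12}.


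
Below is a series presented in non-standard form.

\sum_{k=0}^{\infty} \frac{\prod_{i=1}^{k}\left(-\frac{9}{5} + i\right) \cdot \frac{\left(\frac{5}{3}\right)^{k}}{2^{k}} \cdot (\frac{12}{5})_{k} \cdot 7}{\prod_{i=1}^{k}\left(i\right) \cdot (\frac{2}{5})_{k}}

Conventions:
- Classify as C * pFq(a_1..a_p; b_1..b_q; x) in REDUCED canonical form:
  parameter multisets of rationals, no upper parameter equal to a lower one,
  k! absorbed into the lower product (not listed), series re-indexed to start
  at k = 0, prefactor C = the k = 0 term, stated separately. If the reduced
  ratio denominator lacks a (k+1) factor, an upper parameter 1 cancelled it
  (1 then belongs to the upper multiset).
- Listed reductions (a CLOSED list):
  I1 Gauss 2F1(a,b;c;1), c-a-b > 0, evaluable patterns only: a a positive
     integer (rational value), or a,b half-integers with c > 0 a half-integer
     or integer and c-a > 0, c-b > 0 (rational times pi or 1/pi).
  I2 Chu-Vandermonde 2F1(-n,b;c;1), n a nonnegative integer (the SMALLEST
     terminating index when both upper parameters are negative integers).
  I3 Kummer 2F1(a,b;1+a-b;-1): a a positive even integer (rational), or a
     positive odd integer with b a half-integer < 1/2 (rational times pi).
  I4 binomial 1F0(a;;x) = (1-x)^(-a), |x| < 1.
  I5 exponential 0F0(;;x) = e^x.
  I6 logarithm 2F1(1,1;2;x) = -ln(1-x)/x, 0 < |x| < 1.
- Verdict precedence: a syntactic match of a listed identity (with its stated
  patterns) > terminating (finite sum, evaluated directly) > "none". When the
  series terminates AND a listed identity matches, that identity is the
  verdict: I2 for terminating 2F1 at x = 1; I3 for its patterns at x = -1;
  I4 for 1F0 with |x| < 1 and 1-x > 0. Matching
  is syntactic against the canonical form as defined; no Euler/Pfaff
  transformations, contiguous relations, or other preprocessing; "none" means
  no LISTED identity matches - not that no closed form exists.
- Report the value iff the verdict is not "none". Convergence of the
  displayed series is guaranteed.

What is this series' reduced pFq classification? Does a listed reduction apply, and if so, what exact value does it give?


First insight: t_0 being 7, the product of the first k integers (prefactor 7) is k!.
Ratio: r(k) = \frac{5}{6} * (k-\frac{4}{5}) (k+\frac{12}{5}) / [(k+\frac{2}{5}) (k+1)] - poly over poly, x = \frac{5}{6} from leading terms; C = 7 at k = 0.

Classification (C = 7): 2F1 with upper {-\frac{4}{5}, \frac{12}{5}}, lower {\frac{2}{5}}, argument x = \frac{5}{6}. Verdict: none - at argument \frac{5}{6} the multisets {-\frac{4}{5}, \frac{12}{5}} ; {\frac{2}{5}} match no listed identity.


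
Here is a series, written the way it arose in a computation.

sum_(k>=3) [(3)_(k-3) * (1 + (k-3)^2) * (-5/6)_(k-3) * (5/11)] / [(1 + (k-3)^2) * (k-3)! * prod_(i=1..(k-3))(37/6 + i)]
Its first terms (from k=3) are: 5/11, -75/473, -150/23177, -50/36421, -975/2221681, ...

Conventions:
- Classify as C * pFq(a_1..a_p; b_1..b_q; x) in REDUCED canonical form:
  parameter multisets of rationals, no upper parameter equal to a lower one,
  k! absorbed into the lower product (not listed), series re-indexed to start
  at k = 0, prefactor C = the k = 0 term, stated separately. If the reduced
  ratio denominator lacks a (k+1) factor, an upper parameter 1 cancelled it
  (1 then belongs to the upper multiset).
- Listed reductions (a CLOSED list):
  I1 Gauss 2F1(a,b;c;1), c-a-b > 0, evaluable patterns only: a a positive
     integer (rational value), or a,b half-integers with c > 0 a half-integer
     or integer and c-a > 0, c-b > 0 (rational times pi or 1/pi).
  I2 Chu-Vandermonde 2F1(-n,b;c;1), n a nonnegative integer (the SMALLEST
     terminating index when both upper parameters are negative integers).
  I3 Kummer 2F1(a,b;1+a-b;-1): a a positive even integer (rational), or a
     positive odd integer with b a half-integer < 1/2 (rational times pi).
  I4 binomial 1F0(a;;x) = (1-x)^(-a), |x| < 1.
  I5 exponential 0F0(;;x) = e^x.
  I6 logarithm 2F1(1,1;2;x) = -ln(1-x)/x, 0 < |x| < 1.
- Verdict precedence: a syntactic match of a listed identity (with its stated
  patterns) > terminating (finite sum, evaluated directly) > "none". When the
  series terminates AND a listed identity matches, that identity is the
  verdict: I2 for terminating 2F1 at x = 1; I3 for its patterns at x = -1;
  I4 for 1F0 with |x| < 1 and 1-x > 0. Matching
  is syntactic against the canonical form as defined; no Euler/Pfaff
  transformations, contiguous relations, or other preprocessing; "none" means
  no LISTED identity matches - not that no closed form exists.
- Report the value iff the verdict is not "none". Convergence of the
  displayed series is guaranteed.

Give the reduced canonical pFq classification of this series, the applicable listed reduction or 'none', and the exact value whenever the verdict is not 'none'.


Classification (C = 5/11): 2F1 with upper {-5/6, 3}, lower {43/6}, argument x = 1. Verdict: the Gauss summation I1 fires (x = 1: the Gamma ratio telescopes since c-a-b = 5 > 0 and a = 3 in Z>0). Value: 28675/99792.

Structural cue: t_0 = 5/11 here, and striking the common factor k^2 + 1 reduces the term (C = 5/11, x = 1).
Ratio: r(k) = 1 * (k-5/6) (k+3) / [(k+43/6) (k+1)] - rational in k. x = 1; t_0 = 5/11; negate the roots.


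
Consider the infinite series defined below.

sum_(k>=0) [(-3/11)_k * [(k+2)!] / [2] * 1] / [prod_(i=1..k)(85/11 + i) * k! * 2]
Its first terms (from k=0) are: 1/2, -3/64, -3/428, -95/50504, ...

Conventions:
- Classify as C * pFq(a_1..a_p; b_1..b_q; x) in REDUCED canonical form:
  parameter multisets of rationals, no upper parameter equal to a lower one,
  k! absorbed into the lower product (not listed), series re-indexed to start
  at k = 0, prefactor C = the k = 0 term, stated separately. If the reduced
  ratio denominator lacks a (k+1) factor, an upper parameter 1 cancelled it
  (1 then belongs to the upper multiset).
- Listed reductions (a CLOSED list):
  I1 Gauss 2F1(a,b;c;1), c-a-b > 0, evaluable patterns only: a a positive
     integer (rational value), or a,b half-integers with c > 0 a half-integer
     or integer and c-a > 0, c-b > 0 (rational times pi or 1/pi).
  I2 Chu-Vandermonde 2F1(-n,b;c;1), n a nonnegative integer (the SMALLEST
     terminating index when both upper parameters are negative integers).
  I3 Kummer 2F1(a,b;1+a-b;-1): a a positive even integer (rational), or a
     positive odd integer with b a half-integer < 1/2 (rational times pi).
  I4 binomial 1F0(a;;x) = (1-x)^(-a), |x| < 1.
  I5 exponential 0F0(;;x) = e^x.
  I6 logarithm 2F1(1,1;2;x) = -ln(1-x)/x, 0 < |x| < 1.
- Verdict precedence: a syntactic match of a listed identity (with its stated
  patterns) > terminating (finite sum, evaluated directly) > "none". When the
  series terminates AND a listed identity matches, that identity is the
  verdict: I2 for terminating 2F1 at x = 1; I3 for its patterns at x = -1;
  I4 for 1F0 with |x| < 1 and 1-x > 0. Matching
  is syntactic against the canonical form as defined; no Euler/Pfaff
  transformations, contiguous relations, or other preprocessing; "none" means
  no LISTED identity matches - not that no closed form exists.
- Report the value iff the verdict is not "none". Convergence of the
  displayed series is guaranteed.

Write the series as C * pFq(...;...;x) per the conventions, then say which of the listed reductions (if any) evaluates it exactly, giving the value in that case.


Classification (C = 1/2): 2F1 with upper {-3/11, 3}, lower {96/11}, argument x = 1. Verdict: Gauss's theorem (I1) matches (x = 1: the Gamma ratio telescopes since c-a-b = 6 > 0 and a = 3 in Z>0). Exact value: 9435/21296.

The tell: t_0 = 1/2 here, and the constant factors (C = 1/2, x = 1) combine into one prefactor.
Adjacent-term ratio: r(k) = 1 * (k-3/11) (k+3) / [(k+96/11) (k+1)] - rational; roots negated = parameters, x = 1, C = 1/2.


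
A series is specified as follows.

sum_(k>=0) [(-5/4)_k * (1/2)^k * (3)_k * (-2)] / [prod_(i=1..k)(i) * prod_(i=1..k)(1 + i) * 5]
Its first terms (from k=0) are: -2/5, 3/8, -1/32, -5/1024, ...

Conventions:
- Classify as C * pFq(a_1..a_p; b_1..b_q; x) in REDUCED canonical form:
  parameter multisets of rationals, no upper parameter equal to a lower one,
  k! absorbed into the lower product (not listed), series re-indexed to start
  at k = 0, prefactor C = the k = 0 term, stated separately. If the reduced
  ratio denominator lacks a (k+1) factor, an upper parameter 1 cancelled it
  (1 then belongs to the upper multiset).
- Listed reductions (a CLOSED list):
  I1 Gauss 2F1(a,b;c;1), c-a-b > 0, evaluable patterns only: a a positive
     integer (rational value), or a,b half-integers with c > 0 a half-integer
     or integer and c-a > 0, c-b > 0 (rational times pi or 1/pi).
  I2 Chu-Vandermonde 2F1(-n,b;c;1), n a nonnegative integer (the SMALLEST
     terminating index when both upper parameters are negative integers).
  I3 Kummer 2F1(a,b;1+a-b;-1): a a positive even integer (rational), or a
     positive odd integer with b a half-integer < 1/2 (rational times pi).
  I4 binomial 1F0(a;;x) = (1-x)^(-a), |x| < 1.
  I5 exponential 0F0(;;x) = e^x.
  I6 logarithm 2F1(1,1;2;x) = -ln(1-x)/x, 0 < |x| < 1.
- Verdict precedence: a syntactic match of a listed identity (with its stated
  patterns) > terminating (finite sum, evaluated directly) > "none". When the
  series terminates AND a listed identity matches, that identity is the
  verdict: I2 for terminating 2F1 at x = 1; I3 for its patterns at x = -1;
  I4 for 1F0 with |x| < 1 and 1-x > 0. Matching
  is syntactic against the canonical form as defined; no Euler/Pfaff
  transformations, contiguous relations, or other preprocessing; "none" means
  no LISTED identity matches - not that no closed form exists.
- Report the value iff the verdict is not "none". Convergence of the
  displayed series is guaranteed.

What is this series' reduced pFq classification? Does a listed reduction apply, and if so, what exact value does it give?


Canonical form: C = -2/5 times 2F1 with upper {-5/4, 3}, lower {2}, x = 1/2. Verdict: none - at argument 1/2 the multisets {-5/4, 3} ; {2} match no listed identity.

First insight: x = (1/2) and the lower running product (C = -2/5, x = 1/2) is a rising factorial.
Term ratio: r(k) = (1/2) * (k-5/4) (k+3) / [(k+2) (k+1)] - rational in k, leading ratio (1/2); with t_0 = -2/5, classification follows.


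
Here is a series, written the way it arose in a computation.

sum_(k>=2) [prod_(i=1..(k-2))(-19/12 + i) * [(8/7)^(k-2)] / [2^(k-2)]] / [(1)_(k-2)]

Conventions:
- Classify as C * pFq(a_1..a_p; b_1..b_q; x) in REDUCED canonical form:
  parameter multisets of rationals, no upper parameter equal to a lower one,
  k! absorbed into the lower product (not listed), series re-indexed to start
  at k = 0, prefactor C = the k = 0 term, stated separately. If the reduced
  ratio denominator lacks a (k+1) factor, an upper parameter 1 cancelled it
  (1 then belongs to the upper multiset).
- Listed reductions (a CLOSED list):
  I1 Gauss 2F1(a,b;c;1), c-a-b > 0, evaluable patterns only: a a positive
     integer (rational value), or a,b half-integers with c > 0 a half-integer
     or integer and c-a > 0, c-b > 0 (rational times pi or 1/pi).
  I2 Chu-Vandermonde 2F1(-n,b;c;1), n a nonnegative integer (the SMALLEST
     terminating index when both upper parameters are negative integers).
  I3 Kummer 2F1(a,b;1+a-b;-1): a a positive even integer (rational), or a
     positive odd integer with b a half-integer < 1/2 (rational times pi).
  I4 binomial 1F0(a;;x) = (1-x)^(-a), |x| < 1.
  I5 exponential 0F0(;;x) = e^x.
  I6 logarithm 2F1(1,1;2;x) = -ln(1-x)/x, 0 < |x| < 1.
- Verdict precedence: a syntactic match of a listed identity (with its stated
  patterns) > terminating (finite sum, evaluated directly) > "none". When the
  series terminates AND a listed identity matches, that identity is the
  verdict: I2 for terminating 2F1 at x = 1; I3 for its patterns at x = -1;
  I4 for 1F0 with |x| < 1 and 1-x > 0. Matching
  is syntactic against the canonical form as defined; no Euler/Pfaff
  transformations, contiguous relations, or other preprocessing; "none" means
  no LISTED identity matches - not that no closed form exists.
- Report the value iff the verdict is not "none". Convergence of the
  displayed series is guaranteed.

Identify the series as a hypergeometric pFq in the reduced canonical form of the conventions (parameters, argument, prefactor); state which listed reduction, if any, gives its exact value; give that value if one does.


The tell: t_0 being 1, (1)_k (C = 1, x = 4/7) is k! itself.
Adjacent-term ratio: r(k) = (4/7) * (k-7/12) / [(k+1)] - rational in k. x = (4/7); t_0 = 1; negate the roots.

Prefactor 1, argument 4/7: 1F0 with upper {-7/12} over lower {-}. Verdict (x = 4/7): the I4 binomial reduction applies (the 1F0 binomial series: exponent 7/12, x = 4/7). Exact value: (3/7)^(7/12).


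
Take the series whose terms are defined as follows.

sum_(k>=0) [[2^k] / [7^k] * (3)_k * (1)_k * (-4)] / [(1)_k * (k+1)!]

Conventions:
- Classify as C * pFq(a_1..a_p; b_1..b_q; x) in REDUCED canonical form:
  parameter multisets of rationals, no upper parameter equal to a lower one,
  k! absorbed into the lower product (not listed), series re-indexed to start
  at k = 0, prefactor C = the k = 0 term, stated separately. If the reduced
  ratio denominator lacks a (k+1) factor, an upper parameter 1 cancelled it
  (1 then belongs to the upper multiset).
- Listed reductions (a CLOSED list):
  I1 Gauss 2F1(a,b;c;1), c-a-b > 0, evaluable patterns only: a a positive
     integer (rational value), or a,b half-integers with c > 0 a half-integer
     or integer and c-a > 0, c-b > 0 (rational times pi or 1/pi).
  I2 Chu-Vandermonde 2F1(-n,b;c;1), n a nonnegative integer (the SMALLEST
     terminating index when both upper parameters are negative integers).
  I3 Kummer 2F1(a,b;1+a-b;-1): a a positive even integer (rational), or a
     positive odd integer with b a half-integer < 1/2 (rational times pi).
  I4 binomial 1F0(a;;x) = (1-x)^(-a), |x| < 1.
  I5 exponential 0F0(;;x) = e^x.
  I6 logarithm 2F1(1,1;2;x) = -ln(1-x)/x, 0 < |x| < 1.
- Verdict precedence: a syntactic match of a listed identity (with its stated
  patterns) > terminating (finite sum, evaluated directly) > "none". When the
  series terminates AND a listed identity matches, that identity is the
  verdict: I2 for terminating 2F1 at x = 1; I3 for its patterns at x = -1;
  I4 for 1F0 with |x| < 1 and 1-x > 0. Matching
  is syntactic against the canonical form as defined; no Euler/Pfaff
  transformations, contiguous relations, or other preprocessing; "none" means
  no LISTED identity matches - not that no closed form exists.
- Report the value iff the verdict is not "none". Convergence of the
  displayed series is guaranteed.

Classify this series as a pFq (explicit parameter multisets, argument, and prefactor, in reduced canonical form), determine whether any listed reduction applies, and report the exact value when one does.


At argument 2/7: a 2F1 with upper {1, 3}, lower {2}, scaled by C = -4. Verdict: none - at argument 2/7 the multisets {1, 3} ; {2} match no listed identity.

Structural cue: with t_0 = -4, (1)_k (C = -4) is k! itself.
Term ratio: r(k) = (2/7) * (k+1) (k+3) / [(k+2) (k+1)] - rational; roots negated = parameters, x = (2/7), C = -4.


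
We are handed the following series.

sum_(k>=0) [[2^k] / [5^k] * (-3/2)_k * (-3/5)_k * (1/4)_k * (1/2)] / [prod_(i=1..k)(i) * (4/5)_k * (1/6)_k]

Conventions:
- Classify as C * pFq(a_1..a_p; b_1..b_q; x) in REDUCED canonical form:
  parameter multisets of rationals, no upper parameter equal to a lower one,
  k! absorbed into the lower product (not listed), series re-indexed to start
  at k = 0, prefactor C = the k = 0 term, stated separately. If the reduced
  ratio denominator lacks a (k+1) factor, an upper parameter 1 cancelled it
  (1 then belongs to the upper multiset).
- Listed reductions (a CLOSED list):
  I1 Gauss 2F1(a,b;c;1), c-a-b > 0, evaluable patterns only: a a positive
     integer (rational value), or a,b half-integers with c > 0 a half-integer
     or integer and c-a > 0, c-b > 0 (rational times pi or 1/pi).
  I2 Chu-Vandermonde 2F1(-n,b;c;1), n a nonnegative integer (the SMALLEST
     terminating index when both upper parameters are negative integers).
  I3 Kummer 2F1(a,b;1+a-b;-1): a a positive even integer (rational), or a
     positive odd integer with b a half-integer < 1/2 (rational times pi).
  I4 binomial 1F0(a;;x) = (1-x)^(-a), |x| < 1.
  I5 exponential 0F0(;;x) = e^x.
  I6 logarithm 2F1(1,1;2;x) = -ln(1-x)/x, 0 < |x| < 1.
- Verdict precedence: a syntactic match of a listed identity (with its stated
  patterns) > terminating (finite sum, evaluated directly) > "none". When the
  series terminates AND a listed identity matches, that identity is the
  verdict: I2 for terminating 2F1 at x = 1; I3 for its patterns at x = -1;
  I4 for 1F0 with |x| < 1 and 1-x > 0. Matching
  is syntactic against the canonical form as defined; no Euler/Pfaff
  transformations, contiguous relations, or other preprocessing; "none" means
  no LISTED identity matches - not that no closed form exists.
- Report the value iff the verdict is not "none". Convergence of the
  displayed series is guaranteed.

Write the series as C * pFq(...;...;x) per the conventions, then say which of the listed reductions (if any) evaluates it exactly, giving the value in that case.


This is 1/2 * 3F2(-3/2, -3/5, 1/4; 1/6, 4/5; 2/5) in reduced canonical form. Verdict: none. Every listed pattern misses the 3F2 form at 2/5, upper {-3/2, -3/5, 1/4}.

Key observation: t_0 being 1/2, the product of the first k integers (prefactor 1/2) is k!.
Consecutive-term ratio: r(k) = (2/5) * (k-3/2) (k-3/5) (k+1/4) / [(k+1/6) (k+4/5) (k+1)] ; factor over Q: parameters, x = (2/5), and C = 1/2.


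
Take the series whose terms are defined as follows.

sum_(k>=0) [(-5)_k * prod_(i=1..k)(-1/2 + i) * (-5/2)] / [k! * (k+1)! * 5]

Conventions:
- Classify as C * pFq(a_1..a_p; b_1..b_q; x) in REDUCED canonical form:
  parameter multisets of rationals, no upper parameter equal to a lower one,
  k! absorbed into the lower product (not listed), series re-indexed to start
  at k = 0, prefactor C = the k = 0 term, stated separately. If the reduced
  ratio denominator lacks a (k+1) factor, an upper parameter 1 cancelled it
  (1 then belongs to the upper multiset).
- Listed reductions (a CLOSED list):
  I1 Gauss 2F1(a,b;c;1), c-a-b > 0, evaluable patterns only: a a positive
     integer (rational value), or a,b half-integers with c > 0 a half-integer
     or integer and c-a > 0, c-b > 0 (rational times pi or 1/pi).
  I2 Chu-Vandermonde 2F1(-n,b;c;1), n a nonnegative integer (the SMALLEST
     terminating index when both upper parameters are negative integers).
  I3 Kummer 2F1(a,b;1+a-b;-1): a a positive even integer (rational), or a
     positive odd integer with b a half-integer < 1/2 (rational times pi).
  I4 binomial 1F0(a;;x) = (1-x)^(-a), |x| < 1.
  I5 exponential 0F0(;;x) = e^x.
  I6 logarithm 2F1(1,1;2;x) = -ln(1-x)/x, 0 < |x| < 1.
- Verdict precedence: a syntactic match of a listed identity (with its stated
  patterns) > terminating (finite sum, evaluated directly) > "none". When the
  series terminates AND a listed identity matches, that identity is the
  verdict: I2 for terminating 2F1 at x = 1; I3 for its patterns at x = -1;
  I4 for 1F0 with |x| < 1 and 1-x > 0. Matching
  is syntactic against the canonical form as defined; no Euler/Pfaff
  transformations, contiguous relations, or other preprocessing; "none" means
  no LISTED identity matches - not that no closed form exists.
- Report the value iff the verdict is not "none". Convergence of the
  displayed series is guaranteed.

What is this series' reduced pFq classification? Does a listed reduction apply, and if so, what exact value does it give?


x = 1 here; the reduced form reads 2F1, upper {-5, 1/2}, lower {2}, C = -1/2. Verdict: the Chu-Vandermonde identity I2 fires (terminating 2F1 at x = 1 with n = 5, b = 1/2, c = 2). Value: -231/1024.

Key observation: with t_0 = -1/2, the denominator's factorial ratio (C = -1/2) is a lower Pochhammer.
Ratio: r(k) = 1 * (k-5) (k+1/2) / [(k+2) (k+1)] - rational in k, leading ratio 1; with t_0 = -1/2, classification follows.


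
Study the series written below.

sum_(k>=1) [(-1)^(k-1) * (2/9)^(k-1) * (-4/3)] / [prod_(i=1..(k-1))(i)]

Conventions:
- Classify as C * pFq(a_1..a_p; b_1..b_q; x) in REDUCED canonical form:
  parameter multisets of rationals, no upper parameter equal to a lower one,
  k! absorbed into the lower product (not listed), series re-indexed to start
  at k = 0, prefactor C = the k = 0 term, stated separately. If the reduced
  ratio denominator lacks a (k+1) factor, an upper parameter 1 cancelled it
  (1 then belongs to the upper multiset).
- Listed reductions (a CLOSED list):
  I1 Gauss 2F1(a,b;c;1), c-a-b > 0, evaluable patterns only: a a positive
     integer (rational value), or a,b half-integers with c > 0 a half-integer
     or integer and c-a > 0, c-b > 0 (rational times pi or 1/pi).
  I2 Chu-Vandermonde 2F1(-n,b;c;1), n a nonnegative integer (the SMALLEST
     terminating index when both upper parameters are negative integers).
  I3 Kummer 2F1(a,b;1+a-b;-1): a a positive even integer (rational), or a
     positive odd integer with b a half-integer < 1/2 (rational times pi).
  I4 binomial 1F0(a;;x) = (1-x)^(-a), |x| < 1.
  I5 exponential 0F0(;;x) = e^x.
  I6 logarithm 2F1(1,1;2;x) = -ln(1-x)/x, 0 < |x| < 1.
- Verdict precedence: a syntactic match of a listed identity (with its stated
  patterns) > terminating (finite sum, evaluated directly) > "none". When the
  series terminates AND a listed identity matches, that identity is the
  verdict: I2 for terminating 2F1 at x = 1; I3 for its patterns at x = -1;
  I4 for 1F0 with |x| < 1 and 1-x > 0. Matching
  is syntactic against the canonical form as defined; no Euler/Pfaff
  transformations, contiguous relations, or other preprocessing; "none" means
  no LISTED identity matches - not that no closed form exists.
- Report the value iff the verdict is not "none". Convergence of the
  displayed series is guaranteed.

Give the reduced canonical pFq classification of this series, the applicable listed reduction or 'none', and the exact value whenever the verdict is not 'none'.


At argument -2/9: a 0F0 with upper {-}, lower {-}, scaled by C = -4/3. Verdict: the I5 exponential reduction fires (the 0F0 exponential series at x = -2/9). Value: (-4/3) * e^(-2/9).

Key step: t_0 = -4/3 here, and the product of the first k integers (C = -4/3) is k!.
Adjacent-term ratio: r(k) = (-2/9) * 1 / [(k+1)] - rational in k. x = (-2/9); t_0 = -4/3; negate the roots.


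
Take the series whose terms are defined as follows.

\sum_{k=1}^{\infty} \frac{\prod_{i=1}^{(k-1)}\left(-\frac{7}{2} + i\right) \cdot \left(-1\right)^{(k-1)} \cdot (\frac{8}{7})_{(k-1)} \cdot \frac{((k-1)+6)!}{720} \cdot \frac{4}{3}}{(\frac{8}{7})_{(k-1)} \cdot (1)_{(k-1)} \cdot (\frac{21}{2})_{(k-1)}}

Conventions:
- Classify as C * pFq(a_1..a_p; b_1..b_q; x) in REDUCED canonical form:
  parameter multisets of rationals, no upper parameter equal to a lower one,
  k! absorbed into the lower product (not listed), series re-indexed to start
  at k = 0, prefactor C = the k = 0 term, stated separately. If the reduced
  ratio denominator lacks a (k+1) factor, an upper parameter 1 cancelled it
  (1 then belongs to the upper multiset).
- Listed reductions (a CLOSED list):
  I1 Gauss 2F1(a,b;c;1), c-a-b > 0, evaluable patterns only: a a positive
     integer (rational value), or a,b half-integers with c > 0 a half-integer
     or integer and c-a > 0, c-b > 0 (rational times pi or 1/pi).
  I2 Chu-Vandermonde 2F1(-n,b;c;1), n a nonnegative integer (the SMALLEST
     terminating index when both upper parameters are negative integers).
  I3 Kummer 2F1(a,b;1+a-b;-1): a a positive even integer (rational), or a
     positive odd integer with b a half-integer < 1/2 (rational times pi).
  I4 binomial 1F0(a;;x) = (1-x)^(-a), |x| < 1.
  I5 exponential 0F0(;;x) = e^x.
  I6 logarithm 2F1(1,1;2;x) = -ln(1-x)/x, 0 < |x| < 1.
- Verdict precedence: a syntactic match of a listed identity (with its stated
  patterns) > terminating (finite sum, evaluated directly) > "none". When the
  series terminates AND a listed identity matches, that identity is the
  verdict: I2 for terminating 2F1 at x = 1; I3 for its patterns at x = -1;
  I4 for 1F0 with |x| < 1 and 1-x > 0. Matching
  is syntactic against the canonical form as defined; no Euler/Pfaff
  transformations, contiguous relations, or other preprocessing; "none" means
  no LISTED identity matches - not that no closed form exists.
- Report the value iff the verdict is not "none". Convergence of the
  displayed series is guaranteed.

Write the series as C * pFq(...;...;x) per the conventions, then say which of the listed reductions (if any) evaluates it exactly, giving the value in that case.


Reduced: x = -1, 2F1, upper = {-\frac{5}{2}, 7}, lower = {\frac{21}{2}}, C = \frac{4}{3}. Verdict: the Kummer evaluation I3 fires (x = -1; c = \frac{21}{2} equals 1+a-b for upper {-\frac{5}{2}, 7}: listed pattern). Value: \frac{1616615}{1048576} \cdot \pi.

Key step: x = -1 and the parameter 8/7 appears in both the upper and lower lists and cancels.
Adjacent-term ratio: r(k) = -1 * (k-\frac{5}{2}) (k+7) / [(k+\frac{21}{2}) (k+1)] - rational in k. x = -1; t_0 = \frac{4}{3}; negate the roots.


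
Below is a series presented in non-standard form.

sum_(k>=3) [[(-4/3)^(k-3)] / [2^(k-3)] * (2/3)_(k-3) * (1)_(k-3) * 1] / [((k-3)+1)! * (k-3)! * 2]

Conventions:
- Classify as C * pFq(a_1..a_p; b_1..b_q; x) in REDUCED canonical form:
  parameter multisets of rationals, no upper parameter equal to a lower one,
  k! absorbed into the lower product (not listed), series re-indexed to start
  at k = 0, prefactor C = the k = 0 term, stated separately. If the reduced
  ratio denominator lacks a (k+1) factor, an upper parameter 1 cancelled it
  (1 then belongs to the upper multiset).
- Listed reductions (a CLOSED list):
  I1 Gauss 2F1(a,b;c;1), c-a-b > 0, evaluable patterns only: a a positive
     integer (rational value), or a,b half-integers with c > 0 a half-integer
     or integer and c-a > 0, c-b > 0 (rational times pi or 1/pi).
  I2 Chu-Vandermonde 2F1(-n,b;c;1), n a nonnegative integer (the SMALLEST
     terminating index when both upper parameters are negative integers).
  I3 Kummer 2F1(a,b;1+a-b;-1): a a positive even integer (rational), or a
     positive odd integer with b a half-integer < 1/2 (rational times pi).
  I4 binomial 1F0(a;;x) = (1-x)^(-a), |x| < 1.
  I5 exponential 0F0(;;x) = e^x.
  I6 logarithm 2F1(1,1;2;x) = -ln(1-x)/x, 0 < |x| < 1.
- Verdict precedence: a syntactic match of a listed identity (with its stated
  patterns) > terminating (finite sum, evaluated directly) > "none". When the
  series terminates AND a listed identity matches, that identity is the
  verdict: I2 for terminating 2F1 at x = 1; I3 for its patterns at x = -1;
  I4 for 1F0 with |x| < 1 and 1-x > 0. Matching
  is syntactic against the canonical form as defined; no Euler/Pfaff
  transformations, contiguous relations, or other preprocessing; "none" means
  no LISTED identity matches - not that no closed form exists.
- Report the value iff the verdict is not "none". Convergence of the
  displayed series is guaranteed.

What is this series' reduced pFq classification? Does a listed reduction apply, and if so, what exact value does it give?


This is 1/2 * 2F1(2/3, 1; 2; -2/3) in reduced canonical form. Verdict: none - at argument -2/3 the multisets {2/3, 1} ; {2} match no listed identity.

First insight: with t_0 = 1/2, the two k-th powers (prefactor 1/2) combine into one argument.
Step ratio: r(k) = (-2/3) * (k+2/3) (k+1) / [(k+2) (k+1)] ; factor over Q: parameters, x = (-2/3), and C = 1/2.


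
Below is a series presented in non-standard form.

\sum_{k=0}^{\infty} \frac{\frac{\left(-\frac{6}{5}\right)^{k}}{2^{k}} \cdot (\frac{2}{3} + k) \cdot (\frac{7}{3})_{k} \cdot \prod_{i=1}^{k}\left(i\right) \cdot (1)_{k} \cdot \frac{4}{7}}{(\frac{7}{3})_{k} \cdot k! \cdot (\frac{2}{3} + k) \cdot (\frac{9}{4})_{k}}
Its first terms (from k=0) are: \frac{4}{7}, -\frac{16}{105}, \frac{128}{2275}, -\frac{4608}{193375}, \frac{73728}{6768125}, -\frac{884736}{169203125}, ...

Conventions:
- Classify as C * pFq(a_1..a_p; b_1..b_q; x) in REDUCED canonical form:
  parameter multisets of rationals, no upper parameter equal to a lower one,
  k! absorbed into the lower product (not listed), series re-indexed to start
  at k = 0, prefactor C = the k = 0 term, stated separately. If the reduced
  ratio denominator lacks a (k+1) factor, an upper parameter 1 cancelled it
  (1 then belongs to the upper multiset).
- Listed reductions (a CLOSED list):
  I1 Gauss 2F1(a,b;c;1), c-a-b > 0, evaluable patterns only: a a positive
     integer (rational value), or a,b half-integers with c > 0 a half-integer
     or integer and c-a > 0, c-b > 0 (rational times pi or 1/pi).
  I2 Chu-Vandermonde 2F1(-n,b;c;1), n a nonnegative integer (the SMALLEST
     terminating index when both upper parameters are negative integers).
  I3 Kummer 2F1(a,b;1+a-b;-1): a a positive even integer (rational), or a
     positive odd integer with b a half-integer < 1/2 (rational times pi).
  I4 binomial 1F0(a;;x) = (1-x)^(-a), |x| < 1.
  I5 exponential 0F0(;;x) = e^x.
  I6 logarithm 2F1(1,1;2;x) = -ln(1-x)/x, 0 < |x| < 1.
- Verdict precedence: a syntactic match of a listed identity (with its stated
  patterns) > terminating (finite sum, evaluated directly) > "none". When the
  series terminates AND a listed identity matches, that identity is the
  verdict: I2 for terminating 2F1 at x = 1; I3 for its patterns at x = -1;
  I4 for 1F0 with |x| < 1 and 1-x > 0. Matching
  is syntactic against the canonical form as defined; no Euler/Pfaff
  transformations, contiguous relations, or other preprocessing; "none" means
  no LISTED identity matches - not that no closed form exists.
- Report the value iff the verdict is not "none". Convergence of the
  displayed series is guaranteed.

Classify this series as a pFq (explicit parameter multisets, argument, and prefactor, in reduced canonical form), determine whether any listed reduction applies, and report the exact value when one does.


The tell: t_0 = \frac{4}{7} here, and striking the common factor k + 2/3 reduces the term (C = 4/7, x = -3/5).
Term ratio: r(k) = -\frac{3}{5} * (k+1) (k+1) / [(k+\frac{9}{4}) (k+1)] - rational in k. x = -\frac{3}{5}; t_0 = \frac{4}{7}; negate the roots.

With C = \frac{4}{7}: the canonical form is 2F1(1, 1; \frac{9}{4}; -\frac{3}{5}). Verdict: none - at argument -\frac{3}{5} the multisets {1, 1} ; {\frac{9}{4}} match no listed identity.
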